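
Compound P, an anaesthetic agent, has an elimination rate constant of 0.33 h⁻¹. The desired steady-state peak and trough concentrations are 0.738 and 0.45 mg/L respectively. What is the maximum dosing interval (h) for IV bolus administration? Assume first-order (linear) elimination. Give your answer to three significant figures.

Between IV bolus doses, concentration decays as C = C₀·e^(−kτ), so C_peak/C_trough = e^(kτ).
τ_max = ln(C_peak/C_trough) / k = ln(0.738/0.45) / 0.3300 = 0.4947 / 0.3300 = 1.499 h

1.50 h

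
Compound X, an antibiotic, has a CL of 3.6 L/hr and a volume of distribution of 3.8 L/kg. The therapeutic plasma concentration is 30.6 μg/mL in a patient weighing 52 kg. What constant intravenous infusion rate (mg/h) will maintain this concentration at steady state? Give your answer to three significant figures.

Vd does not affect the maintenance rate; only clearance governs steady-state input.
Infusion rate = CL · Css = 3.600 L/h × 30.6 mg/L = 110.2 mg/h

110 mg/h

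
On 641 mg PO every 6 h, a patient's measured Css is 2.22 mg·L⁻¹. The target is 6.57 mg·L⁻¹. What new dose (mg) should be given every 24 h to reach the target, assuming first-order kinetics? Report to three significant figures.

7590 mg

For first-order elimination, Css ∝ F·D/(CL·τ); F and CL are unchanged, so Css ∝ D/τ.
D₂ = D₁ × (Css,target / Css,current) × (τ₂/τ₁) = 641 × (6.57/2.22) × (24/6) = 7588 mg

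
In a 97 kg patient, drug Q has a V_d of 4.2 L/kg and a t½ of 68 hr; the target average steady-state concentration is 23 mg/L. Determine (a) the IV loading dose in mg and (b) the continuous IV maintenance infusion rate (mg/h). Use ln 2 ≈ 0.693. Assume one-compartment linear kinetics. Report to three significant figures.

Vd(total) = 97 kg × 4.2 L/kg = 407.4 L
LD = Vd × C = 407.4 × 23 = 9370 mg
CL = 0.693 × Vd / t½ = 0.693 × 407.4 / 68 = 4.152 L/h
Infusion rate = CL × Css = 4.152 × 23 = 95.50 mg/h

(a) 9370 mg; (b) 95.5 mg/h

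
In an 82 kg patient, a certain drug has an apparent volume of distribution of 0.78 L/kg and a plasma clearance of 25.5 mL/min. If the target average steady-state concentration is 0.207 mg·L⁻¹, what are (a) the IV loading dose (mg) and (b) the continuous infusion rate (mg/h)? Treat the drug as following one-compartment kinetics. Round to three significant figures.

Total Vd = 0.78 × 82 = 63.96 L
Loading: fill Vd to C_target → 63.96 L × 0.207 mg/L = 13.24 mg
CL = 25.5 mL/min = 25.5 × 0.06 = 1.530 L/h
Maintenance: replace elimination → rate = CL × Css = 1.530 × 0.207 = 0.3167 mg/h

(a) 13.2 mg; (b) 0.317 mg/h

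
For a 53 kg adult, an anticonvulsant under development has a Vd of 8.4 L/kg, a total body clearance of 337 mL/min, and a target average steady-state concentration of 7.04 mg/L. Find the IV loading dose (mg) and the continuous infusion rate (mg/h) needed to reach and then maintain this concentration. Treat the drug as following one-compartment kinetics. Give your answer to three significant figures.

(a) 3130 mg; (b) 142 mg/h

Total Vd = 8.4 × 53 = 445.2 L
LD = Vd · C_target = 445.2 × 7.04 = 3134 mg
CL = 337 mL/min × 60/1000 = 20.22 L/h
Maintenance: replace elimination → rate = CL × Css = 20.22 × 7.04 = 142.3 mg/h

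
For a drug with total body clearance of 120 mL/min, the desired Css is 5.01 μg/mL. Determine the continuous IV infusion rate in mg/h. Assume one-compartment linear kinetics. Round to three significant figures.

CL = 120 mL/min × 60/1000 = 7.200 L/h
R₀ = 7.200 × 5.01 = 36.07 mg/h

36.1 mg/h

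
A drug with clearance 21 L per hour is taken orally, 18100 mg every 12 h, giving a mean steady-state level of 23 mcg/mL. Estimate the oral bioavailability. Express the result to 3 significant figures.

0.320

F·D/τ = CL·Css at steady state → F = CL·Css·τ / D.
F = 21 × 23 × 12 / 18100 = 0.320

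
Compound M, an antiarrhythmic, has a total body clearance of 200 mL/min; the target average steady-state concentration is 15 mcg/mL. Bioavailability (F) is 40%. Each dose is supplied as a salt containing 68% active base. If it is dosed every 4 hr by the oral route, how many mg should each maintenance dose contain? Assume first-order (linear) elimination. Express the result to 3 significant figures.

2650 mg

Convert clearance: 200 mL/min × 60 min/h ÷ 1000 mL/L = 12.00 L/h
D = CL × Css × τ / F / S = 12.00 × 15 × 4 / 0.4 / 0.68 = 2647 mg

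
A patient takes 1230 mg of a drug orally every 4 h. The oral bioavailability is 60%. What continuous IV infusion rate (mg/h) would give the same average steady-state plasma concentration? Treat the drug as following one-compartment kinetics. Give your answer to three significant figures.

Equivalent systemic input: infusion rate = F·D/τ.
Rate = 0.6 × 1230 / 4 = 184.5 mg/h

185 mg/h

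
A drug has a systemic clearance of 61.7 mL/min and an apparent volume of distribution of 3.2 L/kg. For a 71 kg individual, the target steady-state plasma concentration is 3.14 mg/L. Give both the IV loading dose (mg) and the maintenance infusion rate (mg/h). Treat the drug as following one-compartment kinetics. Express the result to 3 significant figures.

Total Vd = 3.2 × 71 = 227.2 L
LD = Vd · C_target = 227.2 × 3.14 = 713.4 mg
CL = 61.7 mL/min × 60/1000 = 3.702 L/h
Infusion rate = 3.702 L/h × 3.14 mg/L = 11.62 mg/h

(a) 713 mg; (b) 11.6 mg/h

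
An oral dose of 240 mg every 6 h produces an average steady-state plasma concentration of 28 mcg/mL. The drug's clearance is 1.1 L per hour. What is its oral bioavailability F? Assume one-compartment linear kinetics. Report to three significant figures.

F·D/τ = CL·Css at steady state → F = CL·Css·τ / D.
F = 1.1 × 28 × 6 / 240 = 0.770

0.770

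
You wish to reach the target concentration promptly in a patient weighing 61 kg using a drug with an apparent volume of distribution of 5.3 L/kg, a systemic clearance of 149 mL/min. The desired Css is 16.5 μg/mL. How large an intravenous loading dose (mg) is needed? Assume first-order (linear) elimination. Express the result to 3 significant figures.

5330 mg

Vd(total) = 61 kg × 5.3 L/kg = 323.3 L
Loading dose depends on Vd (not clearance): it fills the distribution volume.
LD = Vd × C = 323.3 × 16.50 = 5334 mg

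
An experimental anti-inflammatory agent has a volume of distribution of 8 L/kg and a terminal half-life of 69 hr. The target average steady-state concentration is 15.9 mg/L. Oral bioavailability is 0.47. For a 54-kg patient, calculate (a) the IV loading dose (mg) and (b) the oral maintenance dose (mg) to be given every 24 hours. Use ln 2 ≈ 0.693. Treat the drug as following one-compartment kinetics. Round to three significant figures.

Vd = 8 L/kg × 54 kg = 432.0 L
LD = Vd × C = 432.0 × 15.9 = 6869 mg
CL = 0.693 × Vd / t½ = 0.693 × 432.0 / 69 = 4.339 L/h
D = CL × Css × τ / F = 4.339 × 15.9 × 24 / 0.47 = 3523 mg

(a) 6870 mg; (b) 3520 mg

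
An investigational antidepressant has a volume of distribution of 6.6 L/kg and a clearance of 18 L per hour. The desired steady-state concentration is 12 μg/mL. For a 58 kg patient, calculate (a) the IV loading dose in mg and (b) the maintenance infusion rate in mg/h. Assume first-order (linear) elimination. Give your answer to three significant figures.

(a) 4590 mg; (b) 216 mg/h

Vd = 6.6 L/kg × 58 kg = 382.8 L
Loading dose = Vd × C = 382.8 × 12 = 4594 mg
Maintenance: replace elimination → rate = CL × Css = 18.00 × 12 = 216.0 mg/h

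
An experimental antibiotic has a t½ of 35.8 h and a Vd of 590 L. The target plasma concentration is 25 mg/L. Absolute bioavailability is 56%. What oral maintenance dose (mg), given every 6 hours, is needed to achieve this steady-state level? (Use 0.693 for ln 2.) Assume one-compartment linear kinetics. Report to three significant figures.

3060 mg

CL = 0.693 × Vd / t½ = 0.693 × 590.0 / 35.8 = 11.42 L/h
D = CL × Css × τ / F = 11.42 × 25 × 6 / 0.56 = 3059 mg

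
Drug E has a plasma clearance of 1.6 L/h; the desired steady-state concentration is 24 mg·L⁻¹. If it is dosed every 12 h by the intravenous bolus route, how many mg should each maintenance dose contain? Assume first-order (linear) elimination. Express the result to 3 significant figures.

D = CL × Css × τ = 1.600 × 24 × 12 = 460.8 mg

461 mg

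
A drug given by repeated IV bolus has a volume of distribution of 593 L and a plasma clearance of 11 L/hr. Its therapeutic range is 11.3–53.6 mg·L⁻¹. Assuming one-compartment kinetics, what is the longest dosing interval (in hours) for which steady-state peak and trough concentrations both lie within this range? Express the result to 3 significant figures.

83.9 h

k = CL / Vd = 11.00 / 593.0 = 0.01855 h⁻¹
Between IV bolus doses, concentration decays as C = C₀·e^(−kτ), so C_peak/C_trough = e^(kτ).
τ_max = ln(C_peak/C_trough) / k = ln(53.6/11.3) / 0.01855 = 1.557 / 0.01855 = 83.94 h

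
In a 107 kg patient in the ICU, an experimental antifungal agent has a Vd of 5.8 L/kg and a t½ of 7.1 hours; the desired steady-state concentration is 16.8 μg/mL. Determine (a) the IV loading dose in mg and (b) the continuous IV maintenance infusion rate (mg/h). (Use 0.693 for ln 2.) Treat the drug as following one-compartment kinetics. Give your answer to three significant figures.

(a) 10400 mg; (b) 1020 mg/h

Vd = 5.8 L/kg × 107 kg = 620.6 L
LD = Vd × C = 620.6 × 16.8 = 10430 mg
CL = 0.693 × Vd / t½ = 0.693 × 620.6 / 7.1 = 60.57 L/h
Infusion rate = CL × Css = 60.57 × 16.8 = 1018 mg/h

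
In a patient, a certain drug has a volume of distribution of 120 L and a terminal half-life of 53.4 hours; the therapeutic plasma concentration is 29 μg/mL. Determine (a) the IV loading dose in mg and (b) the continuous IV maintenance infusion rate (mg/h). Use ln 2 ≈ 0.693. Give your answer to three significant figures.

(a) 3480 mg; (b) 45.2 mg/h

LD = Vd × C = 120.0 × 29 = 3480 mg
CL = 0.693 × Vd / t½ = 0.693 × 120.0 / 53.4 = 1.557 L/h
Infusion rate = CL × Css = 1.557 × 29 = 45.15 mg/h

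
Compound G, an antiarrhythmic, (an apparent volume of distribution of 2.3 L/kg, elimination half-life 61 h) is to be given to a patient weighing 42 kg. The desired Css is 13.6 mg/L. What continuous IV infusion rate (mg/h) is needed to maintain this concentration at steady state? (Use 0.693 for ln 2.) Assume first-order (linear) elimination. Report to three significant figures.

14.9 mg/h

Vd(total) = 42 kg × 2.3 L/kg = 96.60 L
CL = 0.693 × Vd / t½ = 0.693 × 96.60 / 61 = 1.097 L/h
Infusion rate = CL × Css = 1.097 × 13.6 = 14.92 mg/h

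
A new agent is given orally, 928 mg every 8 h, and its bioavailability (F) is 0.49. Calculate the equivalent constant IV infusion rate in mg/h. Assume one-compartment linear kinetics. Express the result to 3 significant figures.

Equivalent systemic input: infusion rate = F·D/τ.
Rate = 0.49 × 928 / 8 = 56.84 mg/h

56.8 mg/h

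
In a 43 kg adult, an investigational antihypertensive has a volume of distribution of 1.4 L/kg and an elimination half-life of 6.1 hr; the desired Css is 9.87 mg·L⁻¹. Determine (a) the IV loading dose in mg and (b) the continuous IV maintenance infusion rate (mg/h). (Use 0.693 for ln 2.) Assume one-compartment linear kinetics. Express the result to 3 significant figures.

(a) 594 mg; (b) 67.5 mg/h

Vd = 1.4 L/kg × 43 kg = 60.20 L
LD = Vd × C = 60.20 × 9.87 = 594.2 mg
CL = 0.693 × Vd / t½ = 0.693 × 60.20 / 6.1 = 6.839 L/h
Infusion rate = CL × Css = 6.839 × 9.87 = 67.50 mg/h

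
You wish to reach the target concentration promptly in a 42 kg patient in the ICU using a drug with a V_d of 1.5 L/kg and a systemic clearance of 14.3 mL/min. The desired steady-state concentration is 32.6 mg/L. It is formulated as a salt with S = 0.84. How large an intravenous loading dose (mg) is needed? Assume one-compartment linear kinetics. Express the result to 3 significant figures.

Total Vd = 1.5 × 42 = 63.00 L
LD = Vd × C / S = 63.00 × 32.60 / 0.84 = 2445 mg

2450 mg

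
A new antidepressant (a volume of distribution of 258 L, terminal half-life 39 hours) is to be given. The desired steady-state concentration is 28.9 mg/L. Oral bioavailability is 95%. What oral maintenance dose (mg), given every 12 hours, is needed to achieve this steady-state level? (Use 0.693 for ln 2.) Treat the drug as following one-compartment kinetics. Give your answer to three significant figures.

CL = ln 2 · Vd / t½ = 0.693 × 258.0 / 39 = 4.584 L/h
D = CL × Css × τ / F = 4.584 × 28.9 × 12 / 0.95 = 1673 mg

1670 mg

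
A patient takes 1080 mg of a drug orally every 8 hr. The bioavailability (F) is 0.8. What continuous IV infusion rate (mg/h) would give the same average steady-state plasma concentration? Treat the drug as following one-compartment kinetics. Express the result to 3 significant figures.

108 mg/h

Equivalent systemic input: infusion rate = F·D/τ.
Rate = 0.8 × 1080 / 8 = 108.0 mg/h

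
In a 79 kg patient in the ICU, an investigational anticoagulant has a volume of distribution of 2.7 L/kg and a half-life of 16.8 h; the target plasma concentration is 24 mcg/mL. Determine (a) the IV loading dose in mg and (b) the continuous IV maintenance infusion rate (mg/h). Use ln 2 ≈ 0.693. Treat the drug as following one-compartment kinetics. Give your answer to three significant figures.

Total Vd = 2.7 × 79 = 213.3 L
LD = Vd × C = 213.3 × 24 = 5119 mg
CL = 0.693 × Vd / t½ = 0.693 × 213.3 / 16.8 = 8.799 L/h
Infusion rate = CL × Css = 8.799 × 24 = 211.2 mg/h

(a) 5120 mg; (b) 211 mg/h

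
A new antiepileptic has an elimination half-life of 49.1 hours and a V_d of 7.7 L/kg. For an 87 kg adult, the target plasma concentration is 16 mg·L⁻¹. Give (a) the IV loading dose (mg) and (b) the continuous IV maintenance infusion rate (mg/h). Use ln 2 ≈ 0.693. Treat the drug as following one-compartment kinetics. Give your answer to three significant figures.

Total Vd = 7.7 × 87 = 669.9 L
LD = Vd × C = 669.9 × 16 = 10720 mg
CL = 0.693 × Vd / t½ = 0.693 × 669.9 / 49.1 = 9.455 L/h
Infusion rate = CL × Css = 9.455 × 16 = 151.3 mg/h

(a) 10700 mg; (b) 151 mg/h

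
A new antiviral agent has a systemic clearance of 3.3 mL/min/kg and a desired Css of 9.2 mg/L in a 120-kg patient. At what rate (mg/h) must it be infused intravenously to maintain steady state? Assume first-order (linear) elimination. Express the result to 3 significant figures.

219 mg/h

CL = 3.3 mL/min/kg × 120 kg = 396.0 mL/min = 396.0 × 60/1000 = 23.76 L/h
At steady state, infusion rate equals elimination rate: rate in = CL × Css.
R₀ = 23.76 × 9.2 = 218.6 mg/h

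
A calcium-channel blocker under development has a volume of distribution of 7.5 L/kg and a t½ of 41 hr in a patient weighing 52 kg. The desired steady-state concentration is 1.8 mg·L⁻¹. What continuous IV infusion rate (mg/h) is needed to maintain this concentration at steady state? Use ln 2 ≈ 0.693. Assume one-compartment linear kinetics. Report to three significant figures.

Vd(total) = 52 kg × 7.5 L/kg = 390.0 L
k = 0.693/41 = 0.01690 h⁻¹, so CL = k·Vd = 0.01690 × 390.0 = 6.591 L/h
Infusion rate = CL × Css = 6.591 × 1.8 = 11.86 mg/h

11.9 mg/h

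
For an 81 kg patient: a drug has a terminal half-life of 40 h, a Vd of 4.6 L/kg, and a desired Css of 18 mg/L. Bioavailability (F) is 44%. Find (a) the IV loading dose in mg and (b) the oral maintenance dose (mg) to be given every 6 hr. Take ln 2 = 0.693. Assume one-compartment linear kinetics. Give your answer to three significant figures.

(a) 6710 mg; (b) 1580 mg

Total Vd = 4.6 × 81 = 372.6 L
LD = Vd × C = 372.6 × 18 = 6707 mg
CL = 0.693 × Vd / t½ = 0.693 × 372.6 / 40 = 6.455 L/h
D = CL × Css × τ / F = 6.455 × 18 × 6 / 0.44 = 1584 mg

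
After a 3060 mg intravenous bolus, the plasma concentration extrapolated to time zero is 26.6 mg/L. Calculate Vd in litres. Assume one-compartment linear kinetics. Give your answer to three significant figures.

Immediately after an IV bolus, C₀ = Dose / Vd, so Vd = Dose / C₀.
Vd = 3060 / 26.6 = 115.0 L

115 L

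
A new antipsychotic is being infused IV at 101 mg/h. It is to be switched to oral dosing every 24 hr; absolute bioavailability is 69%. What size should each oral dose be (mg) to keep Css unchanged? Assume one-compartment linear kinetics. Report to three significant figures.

To maintain the same Css, the systemic dosing rate must be unchanged: F·D/τ = infusion rate.
D = rate × τ / F = 101 × 24 / 0.69 = 3513 mg

3510 mg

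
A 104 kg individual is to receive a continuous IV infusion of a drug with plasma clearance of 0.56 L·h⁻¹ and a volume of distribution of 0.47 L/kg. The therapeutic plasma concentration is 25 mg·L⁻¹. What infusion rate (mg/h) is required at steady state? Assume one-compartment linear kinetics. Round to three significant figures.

14.0 mg/h

Rate = CL × Css = 0.5600 × 25 = 14.00 mg/h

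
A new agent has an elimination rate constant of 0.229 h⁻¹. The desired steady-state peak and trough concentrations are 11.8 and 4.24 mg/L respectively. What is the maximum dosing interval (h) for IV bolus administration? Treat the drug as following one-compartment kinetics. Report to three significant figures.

Between IV bolus doses, concentration decays as C = C₀·e^(−kτ), so C_peak/C_trough = e^(kτ).
τ_max = ln(C_peak/C_trough) / k = ln(11.8/4.24) / 0.2290 = 1.024 / 0.2290 = 4.472 h

4.47 h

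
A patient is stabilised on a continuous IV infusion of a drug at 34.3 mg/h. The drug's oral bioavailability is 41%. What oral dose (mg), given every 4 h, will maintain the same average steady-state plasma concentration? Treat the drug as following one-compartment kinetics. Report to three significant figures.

335 mg

To maintain the same Css, the systemic dosing rate must be unchanged: F·D/τ = infusion rate.
D = rate × τ / F = 34.3 × 4 / 0.41 = 334.6 mg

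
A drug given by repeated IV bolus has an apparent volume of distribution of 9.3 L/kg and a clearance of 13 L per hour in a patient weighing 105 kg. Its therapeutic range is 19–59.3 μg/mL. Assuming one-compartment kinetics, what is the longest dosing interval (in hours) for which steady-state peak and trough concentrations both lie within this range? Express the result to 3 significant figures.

Total Vd = 9.3 × 105 = 976.5 L
k = CL / Vd = 13.00 / 976.5 = 0.01331 h⁻¹
Between IV bolus doses, concentration decays as C = C₀·e^(−kτ), so C_peak/C_trough = e^(kτ).
τ_max = ln(C_peak/C_trough) / k = ln(59.3/19) / 0.01331 = 1.138 / 0.01331 = 85.50 h

85.5 h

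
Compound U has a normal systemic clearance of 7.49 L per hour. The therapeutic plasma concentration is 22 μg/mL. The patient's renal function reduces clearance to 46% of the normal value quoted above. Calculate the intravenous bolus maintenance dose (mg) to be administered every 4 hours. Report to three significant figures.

303 mg

Patient clearance = 0.46 × 7.490 = 3.445 L/h
D = CL × Css × τ = 3.445 × 22 × 4 = 303.2 mg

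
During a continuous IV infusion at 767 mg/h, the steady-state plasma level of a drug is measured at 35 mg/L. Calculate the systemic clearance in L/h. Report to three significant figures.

21.9 L/h

At steady state, infusion rate = CL × Css, so CL = rate / Css.
CL = 767 / 35 = 21.91 L/h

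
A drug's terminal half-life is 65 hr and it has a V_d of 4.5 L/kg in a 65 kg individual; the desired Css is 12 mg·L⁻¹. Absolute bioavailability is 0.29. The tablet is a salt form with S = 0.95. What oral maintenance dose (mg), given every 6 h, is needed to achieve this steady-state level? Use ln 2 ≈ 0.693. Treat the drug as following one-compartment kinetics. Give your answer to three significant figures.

815 mg

Vd = 4.5 L/kg × 65 kg = 292.5 L
k = 0.693/65 = 0.01066 h⁻¹, so CL = k·Vd = 0.01066 × 292.5 = 3.118 L/h
D = CL × Css × τ / F / S = 3.118 × 12 × 6 / 0.29 / 0.95 = 814.9 mg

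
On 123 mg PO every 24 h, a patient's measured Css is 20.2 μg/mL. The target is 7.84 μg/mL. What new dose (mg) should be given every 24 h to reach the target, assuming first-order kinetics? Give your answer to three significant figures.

For first-order elimination, Css ∝ F·D/(CL·τ); F and CL are unchanged, so Css ∝ D/τ.
D₂ = D₁ × (Css,target / Css,current) = 123 × 7.84/20.2 = 47.74 mg

47.7 mg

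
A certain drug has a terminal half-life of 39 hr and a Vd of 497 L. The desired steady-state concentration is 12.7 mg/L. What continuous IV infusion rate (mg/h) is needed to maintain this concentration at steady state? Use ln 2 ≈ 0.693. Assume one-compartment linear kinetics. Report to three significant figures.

112 mg/h

k = 0.693/39 = 0.01777 h⁻¹, so CL = k·Vd = 0.01777 × 497.0 = 8.832 L/h
Infusion rate = CL × Css = 8.832 × 12.7 = 112.2 mg/h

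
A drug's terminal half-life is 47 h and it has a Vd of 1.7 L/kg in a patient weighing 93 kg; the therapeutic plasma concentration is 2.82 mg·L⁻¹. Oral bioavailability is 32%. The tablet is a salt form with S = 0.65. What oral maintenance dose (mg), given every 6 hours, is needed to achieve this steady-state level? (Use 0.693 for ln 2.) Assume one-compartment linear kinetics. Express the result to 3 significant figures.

Vd = 1.7 L/kg × 93 kg = 158.1 L
k = 0.693/47 = 0.01474 h⁻¹, so CL = k·Vd = 0.01474 × 158.1 = 2.330 L/h
D = CL × Css × τ / F / S = 2.330 × 2.82 × 6 / 0.32 / 0.65 = 189.5 mg

190 mg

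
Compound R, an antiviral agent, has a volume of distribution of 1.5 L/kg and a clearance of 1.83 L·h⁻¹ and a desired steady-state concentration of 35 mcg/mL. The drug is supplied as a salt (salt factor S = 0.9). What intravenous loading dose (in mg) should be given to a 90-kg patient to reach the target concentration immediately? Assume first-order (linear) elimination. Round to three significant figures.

Total Vd = 1.5 × 90 = 135.0 L
Loading dose depends on Vd (not clearance): it fills the distribution volume.
LD = Vd × C / S = 135.0 × 35.00 / 0.9 = 5250 mg

5250 mg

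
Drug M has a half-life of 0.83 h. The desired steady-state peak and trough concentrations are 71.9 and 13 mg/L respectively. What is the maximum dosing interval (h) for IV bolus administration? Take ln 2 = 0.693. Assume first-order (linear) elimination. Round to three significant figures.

k = 0.693 / t½ = 0.693 / 0.83 = 0.8349 h⁻¹
Between IV bolus doses, concentration decays as C = C₀·e^(−kτ), so C_peak/C_trough = e^(kτ).
τ_max = ln(C_peak/C_trough) / k = ln(71.9/13) / 0.8349 = 1.710 / 0.8349 = 2.048 h

2.05 h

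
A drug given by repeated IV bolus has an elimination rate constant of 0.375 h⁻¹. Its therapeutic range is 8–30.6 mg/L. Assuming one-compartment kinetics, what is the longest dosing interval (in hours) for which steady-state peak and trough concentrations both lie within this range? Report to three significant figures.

Between IV bolus doses, concentration decays as C = C₀·e^(−kτ), so C_peak/C_trough = e^(kτ).
τ_max = ln(C_peak/C_trough) / k = ln(30.6/8) / 0.3750 = 1.342 / 0.3750 = 3.579 h

3.58 h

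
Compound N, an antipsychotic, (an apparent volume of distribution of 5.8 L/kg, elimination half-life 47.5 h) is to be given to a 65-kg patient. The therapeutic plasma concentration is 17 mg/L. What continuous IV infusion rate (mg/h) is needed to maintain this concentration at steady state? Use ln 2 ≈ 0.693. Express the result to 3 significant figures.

93.5 mg/h

Vd = 5.8 L/kg × 65 kg = 377.0 L
CL = 0.693 × Vd / t½ = 0.693 × 377.0 / 47.5 = 5.500 L/h
Infusion rate = CL × Css = 5.500 × 17 = 93.50 mg/h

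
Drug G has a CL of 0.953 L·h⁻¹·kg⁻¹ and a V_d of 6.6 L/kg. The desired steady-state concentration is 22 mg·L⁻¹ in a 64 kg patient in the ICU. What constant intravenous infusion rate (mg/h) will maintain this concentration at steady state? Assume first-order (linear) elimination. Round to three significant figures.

1340 mg/h

CL = 0.953 L·h⁻¹·kg⁻¹ × 64 kg = 60.99 L/h
Maintenance depends on clearance, not Vd — rate in must match rate out.
Rate = CL × Css = 60.99 × 22 = 1342 mg/h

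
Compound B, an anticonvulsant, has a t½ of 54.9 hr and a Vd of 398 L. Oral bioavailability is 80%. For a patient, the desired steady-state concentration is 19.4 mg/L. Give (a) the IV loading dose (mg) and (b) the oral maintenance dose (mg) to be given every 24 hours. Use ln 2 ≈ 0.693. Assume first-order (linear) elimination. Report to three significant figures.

(a) 7720 mg; (b) 2920 mg

LD = Vd × C = 398.0 × 19.4 = 7721 mg
CL = 0.693 × Vd / t½ = 0.693 × 398.0 / 54.9 = 5.024 L/h
D = CL × Css × τ / F = 5.024 × 19.4 × 24 / 0.8 = 2924 mg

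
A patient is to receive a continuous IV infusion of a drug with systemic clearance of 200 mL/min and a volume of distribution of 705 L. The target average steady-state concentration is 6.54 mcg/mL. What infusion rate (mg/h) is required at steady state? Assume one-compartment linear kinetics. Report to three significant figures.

CL = 200 mL/min × 60/1000 = 12.00 L/h
Vd does not affect the maintenance rate; only clearance governs steady-state input.
R₀ = 12.00 × 6.54 = 78.48 mg/h

78.5 mg/h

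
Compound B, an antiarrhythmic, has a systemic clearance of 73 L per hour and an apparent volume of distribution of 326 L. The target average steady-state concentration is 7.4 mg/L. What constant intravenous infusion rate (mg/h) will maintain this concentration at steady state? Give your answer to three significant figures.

540 mg/h

Infusion rate = CL · Css = 73.00 L/h × 7.4 mg/L = 540.2 mg/h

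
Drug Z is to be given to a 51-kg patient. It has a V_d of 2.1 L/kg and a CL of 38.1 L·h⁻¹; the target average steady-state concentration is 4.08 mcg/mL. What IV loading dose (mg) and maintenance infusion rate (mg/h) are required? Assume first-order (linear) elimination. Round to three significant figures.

(a) 437 mg; (b) 155 mg/h

Vd(total) = 51 kg × 2.1 L/kg = 107.1 L
Loading dose = Vd × C = 107.1 × 4.08 = 437.0 mg
Maintenance: replace elimination → rate = CL × Css = 38.10 × 4.08 = 155.4 mg/h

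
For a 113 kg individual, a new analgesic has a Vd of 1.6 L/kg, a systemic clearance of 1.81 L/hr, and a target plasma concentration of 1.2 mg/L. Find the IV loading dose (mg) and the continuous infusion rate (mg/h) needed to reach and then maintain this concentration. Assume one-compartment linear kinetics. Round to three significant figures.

(a) 217 mg; (b) 2.17 mg/h

Vd = 1.6 L/kg × 113 kg = 180.8 L
LD = Vd · C_target = 180.8 × 1.2 = 217.0 mg
Maintenance infusion rate = CL × Css = 1.810 × 1.2 = 2.172 mg/h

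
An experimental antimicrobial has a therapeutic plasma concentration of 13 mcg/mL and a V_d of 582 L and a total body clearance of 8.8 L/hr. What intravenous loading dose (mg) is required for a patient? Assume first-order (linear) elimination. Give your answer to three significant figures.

LD = Vd × C = 582.0 × 13.00 = 7566 mg

7570 mg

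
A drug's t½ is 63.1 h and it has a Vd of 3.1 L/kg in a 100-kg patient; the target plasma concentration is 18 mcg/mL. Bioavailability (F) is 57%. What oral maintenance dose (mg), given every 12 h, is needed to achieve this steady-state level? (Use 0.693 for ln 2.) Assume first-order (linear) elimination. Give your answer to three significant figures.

Vd(total) = 100 kg × 3.1 L/kg = 310.0 L
k = 0.693/63.1 = 0.01098 h⁻¹, so CL = k·Vd = 0.01098 × 310.0 = 3.404 L/h
D = CL × Css × τ / F = 3.404 × 18 × 12 / 0.57 = 1290 mg

1290 mg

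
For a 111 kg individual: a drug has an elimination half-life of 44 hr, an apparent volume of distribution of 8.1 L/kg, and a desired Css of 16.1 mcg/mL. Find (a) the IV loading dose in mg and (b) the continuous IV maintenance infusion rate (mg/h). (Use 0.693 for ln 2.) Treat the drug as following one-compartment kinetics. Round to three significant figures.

(a) 14500 mg; (b) 228 mg/h

Total Vd = 8.1 × 111 = 899.1 L
LD = Vd × C = 899.1 × 16.1 = 14480 mg
CL = 0.693 × Vd / t½ = 0.693 × 899.1 / 44 = 14.16 L/h
Infusion rate = CL × Css = 14.16 × 16.1 = 228.0 mg/h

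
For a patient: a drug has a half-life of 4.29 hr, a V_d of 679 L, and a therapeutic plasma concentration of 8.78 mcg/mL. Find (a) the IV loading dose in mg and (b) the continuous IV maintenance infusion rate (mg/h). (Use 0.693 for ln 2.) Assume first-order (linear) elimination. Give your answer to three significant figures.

LD = Vd × C = 679.0 × 8.78 = 5962 mg
CL = 0.693 × Vd / t½ = 0.693 × 679.0 / 4.29 = 109.7 L/h
Infusion rate = CL × Css = 109.7 × 8.78 = 963.2 mg/h

(a) 5960 mg; (b) 963 mg/h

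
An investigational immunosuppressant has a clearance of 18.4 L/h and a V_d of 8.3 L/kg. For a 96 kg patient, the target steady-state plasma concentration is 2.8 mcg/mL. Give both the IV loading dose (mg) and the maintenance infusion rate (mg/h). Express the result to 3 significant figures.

Total Vd = 8.3 × 96 = 796.8 L
Loading: fill Vd to C_target → 796.8 L × 2.8 mg/L = 2231 mg
Maintenance: replace elimination → rate = CL × Css = 18.40 × 2.8 = 51.52 mg/h

(a) 2230 mg; (b) 51.5 mg/h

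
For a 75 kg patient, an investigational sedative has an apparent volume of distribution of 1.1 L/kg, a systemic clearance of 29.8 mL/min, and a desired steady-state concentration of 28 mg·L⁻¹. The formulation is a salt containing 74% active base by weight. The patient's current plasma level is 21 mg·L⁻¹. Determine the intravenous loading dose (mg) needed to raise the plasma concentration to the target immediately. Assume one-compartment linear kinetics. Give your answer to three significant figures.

Vd(total) = 75 kg × 1.1 L/kg = 82.50 L
The loading dose fills Vd to the target concentration; clearance is irrelevant here.
Concentration deficit ΔC = 28 − 21 = 7.000 mg/L
LD = Vd × ΔC / S = 82.50 × 7.000 / 0.74 = 780.4 mg

780 mg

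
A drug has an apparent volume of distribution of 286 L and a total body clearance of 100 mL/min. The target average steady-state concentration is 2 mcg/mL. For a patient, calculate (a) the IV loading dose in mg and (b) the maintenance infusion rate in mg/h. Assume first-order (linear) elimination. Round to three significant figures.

Loading dose = Vd × C = 286.0 × 2 = 572.0 mg
CL = 100 mL/min × 60/1000 = 6.000 L/h
Maintenance: replace elimination → rate = CL × Css = 6.000 × 2 = 12.00 mg/h

(a) 572 mg; (b) 12.0 mg/h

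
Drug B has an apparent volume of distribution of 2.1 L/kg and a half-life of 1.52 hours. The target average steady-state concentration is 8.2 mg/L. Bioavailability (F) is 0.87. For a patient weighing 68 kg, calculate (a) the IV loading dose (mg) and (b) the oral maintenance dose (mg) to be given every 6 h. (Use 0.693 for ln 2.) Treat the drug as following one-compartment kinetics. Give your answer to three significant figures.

(a) 1170 mg; (b) 3680 mg

Total Vd = 2.1 × 68 = 142.8 L
LD = Vd × C = 142.8 × 8.2 = 1171 mg
CL = 0.693 × Vd / t½ = 0.693 × 142.8 / 1.52 = 65.11 L/h
D = CL × Css × τ / F = 65.11 × 8.2 × 6 / 0.87 = 3682 mg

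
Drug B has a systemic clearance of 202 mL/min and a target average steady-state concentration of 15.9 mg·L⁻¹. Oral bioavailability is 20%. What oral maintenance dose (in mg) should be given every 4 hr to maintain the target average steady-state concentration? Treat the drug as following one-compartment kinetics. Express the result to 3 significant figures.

Convert clearance: 202 mL/min × 60 min/h ÷ 1000 mL/L = 12.12 L/h
At steady state, dose per interval replaces the amount cleared in that interval: F·D/τ = CL·Css.
D = CL × Css × τ / F = 12.12 × 15.9 × 4 / 0.2 = 3854 mg

3850 mg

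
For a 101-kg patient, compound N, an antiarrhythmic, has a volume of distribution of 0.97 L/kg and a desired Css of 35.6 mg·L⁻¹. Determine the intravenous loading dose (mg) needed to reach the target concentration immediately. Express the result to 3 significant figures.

3490 mg

Vd(total) = 101 kg × 0.97 L/kg = 97.97 L
LD = Vd × C = 97.97 × 35.60 = 3488 mg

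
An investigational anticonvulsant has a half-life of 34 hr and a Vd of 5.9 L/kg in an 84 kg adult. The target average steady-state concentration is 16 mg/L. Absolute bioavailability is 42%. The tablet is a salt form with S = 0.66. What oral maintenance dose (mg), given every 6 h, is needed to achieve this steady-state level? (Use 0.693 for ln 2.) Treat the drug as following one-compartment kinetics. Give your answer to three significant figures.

3500 mg

Vd(total) = 84 kg × 5.9 L/kg = 495.6 L
CL = 0.693 × Vd / t½ = 0.693 × 495.6 / 34 = 10.10 L/h
D = CL × Css × τ / F / S = 10.10 × 16 × 6 / 0.42 / 0.66 = 3498 mg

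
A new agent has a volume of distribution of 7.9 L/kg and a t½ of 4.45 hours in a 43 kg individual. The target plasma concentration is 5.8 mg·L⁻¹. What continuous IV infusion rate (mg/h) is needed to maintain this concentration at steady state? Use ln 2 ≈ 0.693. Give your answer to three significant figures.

Vd(total) = 43 kg × 7.9 L/kg = 339.7 L
k = 0.693/4.45 = 0.1557 h⁻¹, so CL = k·Vd = 0.1557 × 339.7 = 52.89 L/h
Infusion rate = CL × Css = 52.89 × 5.8 = 306.8 mg/h

307 mg/h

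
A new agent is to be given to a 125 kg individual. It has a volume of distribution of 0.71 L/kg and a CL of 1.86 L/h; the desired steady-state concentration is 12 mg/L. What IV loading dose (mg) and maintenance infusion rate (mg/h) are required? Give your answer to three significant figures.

(a) 1070 mg; (b) 22.3 mg/h

Vd(total) = 125 kg × 0.71 L/kg = 88.75 L
LD = Vd · C_target = 88.75 × 12 = 1065 mg
Maintenance: replace elimination → rate = CL × Css = 1.860 × 12 = 22.32 mg/h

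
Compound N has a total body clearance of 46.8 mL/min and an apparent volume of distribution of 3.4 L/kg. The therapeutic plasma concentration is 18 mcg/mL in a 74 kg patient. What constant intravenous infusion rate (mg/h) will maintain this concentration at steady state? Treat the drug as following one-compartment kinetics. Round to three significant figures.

CL = 46.8 mL/min × 60/1000 = 2.808 L/h
Maintenance depends on clearance, not Vd — rate in must match rate out.
Infusion rate = CL · Css = 2.808 L/h × 18 mg/L = 50.54 mg/h

50.5 mg/h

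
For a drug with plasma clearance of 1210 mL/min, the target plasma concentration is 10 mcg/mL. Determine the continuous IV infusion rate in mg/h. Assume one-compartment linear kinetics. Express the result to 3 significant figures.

Convert clearance: 1210 mL/min × 60 min/h ÷ 1000 mL/L = 72.60 L/h
R₀ = 72.60 × 10 = 726.0 mg/h

726 mg/h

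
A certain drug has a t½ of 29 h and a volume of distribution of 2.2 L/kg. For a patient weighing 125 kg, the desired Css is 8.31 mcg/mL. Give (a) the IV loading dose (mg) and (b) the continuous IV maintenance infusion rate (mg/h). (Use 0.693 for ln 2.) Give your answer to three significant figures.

(a) 2290 mg; (b) 54.6 mg/h

Total Vd = 2.2 × 125 = 275.0 L
LD = Vd × C = 275.0 × 8.31 = 2285 mg
CL = 0.693 × Vd / t½ = 0.693 × 275.0 / 29 = 6.572 L/h
Infusion rate = CL × Css = 6.572 × 8.31 = 54.61 mg/h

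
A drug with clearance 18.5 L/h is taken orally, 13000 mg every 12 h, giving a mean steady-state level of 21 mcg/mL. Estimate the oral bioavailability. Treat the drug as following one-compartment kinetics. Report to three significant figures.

0.359

F·D/τ = CL·Css at steady state → F = CL·Css·τ / D.
F = 18.5 × 21 × 12 / 13000 = 0.359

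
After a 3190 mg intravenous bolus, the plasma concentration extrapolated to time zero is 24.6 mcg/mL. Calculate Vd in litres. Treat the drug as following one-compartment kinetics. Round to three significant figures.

130 L

Immediately after an IV bolus, C₀ = Dose / Vd, so Vd = Dose / C₀.
Vd = 3190 / 24.6 = 129.7 L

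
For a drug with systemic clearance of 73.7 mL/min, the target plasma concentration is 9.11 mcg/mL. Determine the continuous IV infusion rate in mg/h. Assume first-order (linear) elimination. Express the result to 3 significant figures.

40.3 mg/h

CL = 73.7 mL/min = 73.7 × 0.06 = 4.422 L/h
At steady state, infusion rate equals elimination rate: rate in = CL × Css.
Rate = CL × Css = 4.422 × 9.11 = 40.28 mg/h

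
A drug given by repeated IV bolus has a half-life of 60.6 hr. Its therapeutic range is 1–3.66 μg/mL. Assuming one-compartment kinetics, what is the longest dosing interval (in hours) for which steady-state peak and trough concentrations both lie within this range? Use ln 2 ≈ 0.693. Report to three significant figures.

k = 0.693 / t½ = 0.693 / 60.6 = 0.01144 h⁻¹
Between IV bolus doses, concentration decays as C = C₀·e^(−kτ), so C_peak/C_trough = e^(kτ).
τ_max = ln(C_peak/C_trough) / k = ln(3.66/1) / 0.01144 = 1.297 / 0.01144 = 113.4 h

113 h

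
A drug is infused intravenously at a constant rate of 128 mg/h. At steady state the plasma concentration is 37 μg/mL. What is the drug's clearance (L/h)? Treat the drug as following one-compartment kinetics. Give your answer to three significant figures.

3.46 L/h

At steady state, infusion rate = CL × Css, so CL = rate / Css.
CL = 128 / 37 = 3.459 L/h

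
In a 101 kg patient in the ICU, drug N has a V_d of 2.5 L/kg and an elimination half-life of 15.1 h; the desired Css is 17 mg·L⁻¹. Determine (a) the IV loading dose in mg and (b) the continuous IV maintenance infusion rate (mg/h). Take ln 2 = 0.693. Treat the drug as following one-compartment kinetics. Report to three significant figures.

Vd(total) = 101 kg × 2.5 L/kg = 252.5 L
LD = Vd × C = 252.5 × 17 = 4293 mg
CL = 0.693 × Vd / t½ = 0.693 × 252.5 / 15.1 = 11.59 L/h
Infusion rate = CL × Css = 11.59 × 17 = 197.0 mg/h

(a) 4290 mg; (b) 197 mg/h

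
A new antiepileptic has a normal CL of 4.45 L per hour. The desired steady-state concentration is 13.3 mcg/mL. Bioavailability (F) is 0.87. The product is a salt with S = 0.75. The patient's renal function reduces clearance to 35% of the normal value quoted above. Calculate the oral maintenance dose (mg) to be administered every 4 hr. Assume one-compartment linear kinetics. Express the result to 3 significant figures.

Patient clearance = 0.35 × 4.450 = 1.558 L/h
At steady state, dose per interval replaces the amount cleared in that interval: F·S·D/τ = CL·Css.
D = CL × Css × τ / F / S = 1.558 × 13.3 × 4 / 0.87 / 0.75 = 127.0 mg

127 mg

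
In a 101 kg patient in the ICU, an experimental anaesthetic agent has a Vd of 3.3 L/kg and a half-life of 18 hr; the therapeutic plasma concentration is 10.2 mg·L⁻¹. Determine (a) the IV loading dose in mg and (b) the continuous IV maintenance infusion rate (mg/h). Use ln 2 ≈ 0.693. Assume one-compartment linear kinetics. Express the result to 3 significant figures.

Vd = 3.3 L/kg × 101 kg = 333.3 L
LD = Vd × C = 333.3 × 10.2 = 3400 mg
CL = 0.693 × Vd / t½ = 0.693 × 333.3 / 18 = 12.83 L/h
Infusion rate = CL × Css = 12.83 × 10.2 = 130.9 mg/h

(a) 3400 mg; (b) 131 mg/h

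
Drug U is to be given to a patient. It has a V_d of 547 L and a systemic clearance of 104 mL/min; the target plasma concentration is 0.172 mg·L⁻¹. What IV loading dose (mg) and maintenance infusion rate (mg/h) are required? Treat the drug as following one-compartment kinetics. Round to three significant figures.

(a) 94.1 mg; (b) 1.07 mg/h

Loading: fill Vd to C_target → 547.0 L × 0.172 mg/L = 94.08 mg
CL = 104 mL/min × 60/1000 = 6.240 L/h
Infusion rate = 6.240 L/h × 0.172 mg/L = 1.073 mg/h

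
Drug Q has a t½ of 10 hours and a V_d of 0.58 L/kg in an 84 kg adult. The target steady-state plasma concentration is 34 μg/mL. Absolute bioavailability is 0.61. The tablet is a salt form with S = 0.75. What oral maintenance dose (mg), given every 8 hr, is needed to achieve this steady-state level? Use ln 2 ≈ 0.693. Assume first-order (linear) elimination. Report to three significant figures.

2010 mg

Vd = 0.58 L/kg × 84 kg = 48.72 L
CL = 0.693 × Vd / t½ = 0.693 × 48.72 / 10 = 3.376 L/h
D = CL × Css × τ / F / S = 3.376 × 34 × 8 / 0.61 / 0.75 = 2007 mg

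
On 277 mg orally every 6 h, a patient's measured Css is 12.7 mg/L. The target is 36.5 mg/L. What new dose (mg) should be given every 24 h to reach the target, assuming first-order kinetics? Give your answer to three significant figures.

For first-order elimination, Css ∝ F·D/(CL·τ); F and CL are unchanged, so Css ∝ D/τ.
D₂ = D₁ × (Css,target / Css,current) × (τ₂/τ₁) = 277 × (36.5/12.7) × (24/6) = 3184 mg

3180 mg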